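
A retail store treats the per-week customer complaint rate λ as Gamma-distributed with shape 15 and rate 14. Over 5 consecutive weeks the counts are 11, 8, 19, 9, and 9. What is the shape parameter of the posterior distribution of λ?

Total count: 11 + 8 + 19 + 9 + 9 = 56.
Total exposure: 5 weeks.
Conjugate update: add total count to the shape and total exposure to the rate, giving Gamma(71, 19).

71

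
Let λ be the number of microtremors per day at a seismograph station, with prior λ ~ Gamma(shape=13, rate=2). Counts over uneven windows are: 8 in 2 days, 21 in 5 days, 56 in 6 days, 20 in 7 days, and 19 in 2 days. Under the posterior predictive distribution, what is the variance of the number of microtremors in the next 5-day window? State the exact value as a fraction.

Total count: 8 + 21 + 56 + 20 + 19 = 124.
Total exposure: 2 + 5 + 6 + 7 + 2 = 22 days.
The Gamma prior is conjugate for the Poisson rate, so λ | data ~ Gamma(13+124, 2+22) = Gamma(137, 24).
The posterior predictive for a window of length T is Negative Binomial with variance T·α'·(β'+T)/β'² = 5·137·29/576 = 19865/576.

19865/576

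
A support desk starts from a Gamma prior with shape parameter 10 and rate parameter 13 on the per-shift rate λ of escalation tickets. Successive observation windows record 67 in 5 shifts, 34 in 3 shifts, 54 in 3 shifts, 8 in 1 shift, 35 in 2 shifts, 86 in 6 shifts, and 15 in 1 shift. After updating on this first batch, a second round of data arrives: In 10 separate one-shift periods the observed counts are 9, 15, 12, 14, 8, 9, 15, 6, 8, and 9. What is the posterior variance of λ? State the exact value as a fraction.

Total count: 67 + 34 + 54 + 8 + 35 + 86 + 15 = 299.
Total exposure: 5 + 3 + 3 + 1 + 2 + 6 + 1 = 21 shifts.
After the first batch: Gamma(10 + 299, 13 + 21) = Gamma(309, 34).
Total count: 9 + 15 + 12 + 14 + 8 + 9 + 15 + 6 + 8 + 9 = 105.
Total exposure: 10 shifts.
After the second batch: Gamma(309 + 105, 34 + 10) = Gamma(414, 44).
Posterior variance = α'/β'² = 414/1936 = 207/968.

207/968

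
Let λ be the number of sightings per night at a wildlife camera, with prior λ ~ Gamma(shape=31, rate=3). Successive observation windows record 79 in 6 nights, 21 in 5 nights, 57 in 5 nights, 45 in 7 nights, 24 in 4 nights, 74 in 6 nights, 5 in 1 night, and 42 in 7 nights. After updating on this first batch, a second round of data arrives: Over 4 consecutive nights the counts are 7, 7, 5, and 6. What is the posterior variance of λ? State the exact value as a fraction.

Total count: 79 + 21 + 57 + 45 + 24 + 74 + 5 + 42 = 347.
Total exposure: 6 + 5 + 5 + 7 + 4 + 6 + 1 + 7 = 41 nights.
After the first batch: Gamma(31 + 347, 3 + 41) = Gamma(378, 44).
Total count: 7 + 7 + 5 + 6 = 25.
Total exposure: 4 nights.
After the second batch: Gamma(378 + 25, 44 + 4) = Gamma(403, 48).
Posterior variance = α'/β'² = 403/2304.

403/2304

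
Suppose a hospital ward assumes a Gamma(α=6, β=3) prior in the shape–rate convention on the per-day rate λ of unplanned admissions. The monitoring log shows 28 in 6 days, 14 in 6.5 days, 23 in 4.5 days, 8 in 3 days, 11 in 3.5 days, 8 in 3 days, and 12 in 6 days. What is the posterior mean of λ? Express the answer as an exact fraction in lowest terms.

220/71

Total count: 28 + 14 + 23 + 8 + 11 + 8 + 12 = 104.
Total exposure: 6 + 6.5 + 4.5 + 3 + 3.5 + 3 + 6 = 32.5 days.
By Gamma–Poisson conjugacy, the posterior is Gamma(α + Σx, β + Σt) = Gamma(6 + 104, 3 + 32.5) = Gamma(110, 71/2).
Posterior mean = α'/β' = 110/(71/2) = 220/71.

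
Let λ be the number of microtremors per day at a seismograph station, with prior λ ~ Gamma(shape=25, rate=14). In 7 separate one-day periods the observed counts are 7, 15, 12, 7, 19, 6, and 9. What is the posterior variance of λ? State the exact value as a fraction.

Total count: 7 + 15 + 12 + 7 + 19 + 6 + 9 = 75.
Total exposure: 7 days.
Conjugate update: add total count to the shape and total exposure to the rate, giving Gamma(100, 21).
Posterior variance = α'/β'² = 100/441.

100/441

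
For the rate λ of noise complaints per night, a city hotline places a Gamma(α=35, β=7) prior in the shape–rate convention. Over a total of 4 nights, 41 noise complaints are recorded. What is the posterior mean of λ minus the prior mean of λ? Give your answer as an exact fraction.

21/11

Total count 41 over total exposure 4 nights.
Posterior: α' = 35 + 41 = 76, β' = 7 + 4 = 11.
Posterior mean = 76/11 = 76/11; prior mean = 35/7 = 5. Difference = 76/11 − 5 = 21/11.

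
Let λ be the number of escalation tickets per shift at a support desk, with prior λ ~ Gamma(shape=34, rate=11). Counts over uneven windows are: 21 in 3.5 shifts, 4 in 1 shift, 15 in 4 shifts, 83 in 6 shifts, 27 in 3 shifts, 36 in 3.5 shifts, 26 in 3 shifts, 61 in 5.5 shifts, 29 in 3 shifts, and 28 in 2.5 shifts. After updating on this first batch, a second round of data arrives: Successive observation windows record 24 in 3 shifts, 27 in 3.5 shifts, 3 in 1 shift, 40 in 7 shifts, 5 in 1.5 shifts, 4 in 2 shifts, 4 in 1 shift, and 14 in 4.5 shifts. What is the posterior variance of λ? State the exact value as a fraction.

Total count: 21 + 4 + 15 + 83 + 27 + 36 + 26 + 61 + 29 + 28 = 330.
Total exposure: 3.5 + 1 + 4 + 6 + 3 + 3.5 + 3 + 5.5 + 3 + 2.5 = 35 shifts.
After the first batch: Gamma(34 + 330, 11 + 35) = Gamma(364, 46).
Total count: 24 + 27 + 3 + 40 + 5 + 4 + 4 + 14 = 121.
Total exposure: 3 + 3.5 + 1 + 7 + 1.5 + 2 + 1 + 4.5 = 23.5 shifts.
After the second batch: Gamma(364 + 121, 46 + 23.5) = Gamma(485, 139/2).
Posterior variance = α'/β'² = 485/(19321/4) = 1940/19321.

1940/19321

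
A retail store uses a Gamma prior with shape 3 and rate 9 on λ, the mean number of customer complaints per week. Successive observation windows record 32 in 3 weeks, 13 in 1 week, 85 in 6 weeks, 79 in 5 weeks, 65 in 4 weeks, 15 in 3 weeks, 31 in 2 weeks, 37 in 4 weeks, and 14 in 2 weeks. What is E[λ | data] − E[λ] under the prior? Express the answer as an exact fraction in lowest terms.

361/39

Total count: 32 + 13 + 85 + 79 + 65 + 15 + 31 + 37 + 14 = 371.
Total exposure: 3 + 1 + 6 + 5 + 4 + 3 + 2 + 4 + 2 = 30 weeks.
Conjugate update: add total count to the shape and total exposure to the rate, giving Gamma(374, 39).
Posterior mean = 374/39 = 374/39; prior mean = 3/9 = 1/3. Difference = 374/39 − 1/3 = 361/39.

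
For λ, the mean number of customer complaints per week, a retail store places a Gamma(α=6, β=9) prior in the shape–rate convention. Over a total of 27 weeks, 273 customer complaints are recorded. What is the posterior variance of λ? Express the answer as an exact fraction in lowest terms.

31/144

Total count 273 over total exposure 27 weeks.
By Gamma–Poisson conjugacy, the posterior is Gamma(α + Σx, β + Σt) = Gamma(6 + 273, 9 + 27) = Gamma(279, 36).
Posterior variance = α'/β'² = 279/1296 = 31/144.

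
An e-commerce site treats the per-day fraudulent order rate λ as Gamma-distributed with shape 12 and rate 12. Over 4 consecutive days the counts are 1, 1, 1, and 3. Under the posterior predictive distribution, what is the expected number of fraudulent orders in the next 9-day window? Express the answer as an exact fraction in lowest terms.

81/8

Total count: 1 + 1 + 1 + 3 = 6.
Total exposure: 4 days.
Posterior: α' = 12 + 6 = 18, β' = 12 + 4 = 16.
Predictive mean over a 9-day window = T·E[λ|data] = 9·18/16 = 81/8.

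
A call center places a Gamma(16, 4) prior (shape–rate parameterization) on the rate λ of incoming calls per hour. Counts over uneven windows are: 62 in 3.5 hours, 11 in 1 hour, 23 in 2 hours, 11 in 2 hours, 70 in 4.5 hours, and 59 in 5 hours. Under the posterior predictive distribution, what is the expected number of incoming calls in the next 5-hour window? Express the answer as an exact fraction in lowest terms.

Total count: 62 + 11 + 23 + 11 + 70 + 59 = 236.
Total exposure: 3.5 + 1 + 2 + 2 + 4.5 + 5 = 18 hours.
Gamma(α, β) with Poisson data over total exposure Σt gives posterior Gamma(α+Σx, β+Σt) = Gamma(252, 22).
Predictive mean over a 5-hour window = T·E[λ|data] = 5·252/22 = 630/11.

630/11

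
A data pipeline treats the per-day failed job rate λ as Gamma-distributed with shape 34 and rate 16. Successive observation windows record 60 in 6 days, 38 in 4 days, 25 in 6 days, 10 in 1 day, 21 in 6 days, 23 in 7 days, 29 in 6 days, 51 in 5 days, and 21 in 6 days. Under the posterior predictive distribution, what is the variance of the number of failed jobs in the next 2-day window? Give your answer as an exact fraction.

Total count: 60 + 38 + 25 + 10 + 21 + 23 + 29 + 51 + 21 = 278.
Total exposure: 6 + 4 + 6 + 1 + 6 + 7 + 6 + 5 + 6 = 47 days.
By Gamma–Poisson conjugacy, the posterior is Gamma(α + Σx, β + Σt) = Gamma(34 + 278, 16 + 47) = Gamma(312, 63).
The posterior predictive for a window of length T is Negative Binomial with variance T·α'·(β'+T)/β'² = 2·312·65/3969 = 13520/1323.

13520/1323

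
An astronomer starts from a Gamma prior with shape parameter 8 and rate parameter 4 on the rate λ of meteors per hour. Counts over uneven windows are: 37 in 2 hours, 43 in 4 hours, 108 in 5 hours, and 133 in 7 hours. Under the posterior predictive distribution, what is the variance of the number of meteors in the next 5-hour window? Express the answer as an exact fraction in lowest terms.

44415/484

Total count: 37 + 43 + 108 + 133 = 321.
Total exposure: 2 + 4 + 5 + 7 = 18 hours.
By Gamma–Poisson conjugacy, the posterior is Gamma(α + Σx, β + Σt) = Gamma(8 + 321, 4 + 18) = Gamma(329, 22).
The posterior predictive for a window of length T is Negative Binomial with variance T·α'·(β'+T)/β'² = 5·329·27/484 = 44415/484.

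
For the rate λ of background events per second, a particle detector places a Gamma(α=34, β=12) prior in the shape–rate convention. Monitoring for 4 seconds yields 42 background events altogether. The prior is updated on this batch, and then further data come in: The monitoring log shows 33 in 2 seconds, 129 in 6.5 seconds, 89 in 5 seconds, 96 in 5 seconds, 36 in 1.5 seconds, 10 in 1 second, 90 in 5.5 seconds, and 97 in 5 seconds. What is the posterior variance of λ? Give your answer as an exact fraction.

Total count 42 over total exposure 4 seconds.
After the first batch: Gamma(34 + 42, 12 + 4) = Gamma(76, 16).
Total count: 33 + 129 + 89 + 96 + 36 + 10 + 90 + 97 = 580.
Total exposure: 2 + 6.5 + 5 + 5 + 1.5 + 1 + 5.5 + 5 = 31.5 seconds.
After the second batch: Gamma(76 + 580, 16 + 31.5) = Gamma(656, 95/2).
Posterior variance = α'/β'² = 656/(9025/4) = 2624/9025.

2624/9025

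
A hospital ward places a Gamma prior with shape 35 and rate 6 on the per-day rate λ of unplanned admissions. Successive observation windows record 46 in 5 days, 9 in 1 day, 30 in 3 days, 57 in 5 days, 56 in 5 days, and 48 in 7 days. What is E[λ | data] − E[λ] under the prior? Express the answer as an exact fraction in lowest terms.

Total count: 46 + 9 + 30 + 57 + 56 + 48 = 246.
Total exposure: 5 + 1 + 3 + 5 + 5 + 7 = 26 days.
Conjugate update: add total count to the shape and total exposure to the rate, giving Gamma(281, 32).
Posterior mean = 281/32 = 281/32; prior mean = 35/6 = 35/6. Difference = 281/32 − 35/6 = 283/96.

283/96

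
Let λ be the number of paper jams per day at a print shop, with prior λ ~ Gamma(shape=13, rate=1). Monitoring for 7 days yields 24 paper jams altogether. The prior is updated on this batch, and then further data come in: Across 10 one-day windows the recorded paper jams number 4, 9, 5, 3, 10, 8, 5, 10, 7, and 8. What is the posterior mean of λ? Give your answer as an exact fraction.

Total count 24 over total exposure 7 days.
After the first batch: Gamma(13 + 24, 1 + 7) = Gamma(37, 8).
Total count: 4 + 9 + 5 + 3 + 10 + 8 + 5 + 10 + 7 + 8 = 69.
Total exposure: 10 days.
After the second batch: Gamma(37 + 69, 8 + 10) = Gamma(106, 18).
Posterior mean = α'/β' = 106/18 = 53/9.

53/9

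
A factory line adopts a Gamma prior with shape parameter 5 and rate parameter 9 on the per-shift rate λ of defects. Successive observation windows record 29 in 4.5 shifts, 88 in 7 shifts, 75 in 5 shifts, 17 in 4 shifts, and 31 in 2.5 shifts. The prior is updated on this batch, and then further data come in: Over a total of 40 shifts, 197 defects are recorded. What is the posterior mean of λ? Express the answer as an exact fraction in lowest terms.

221/36

Total count: 29 + 88 + 75 + 17 + 31 = 240.
Total exposure: 4.5 + 7 + 5 + 4 + 2.5 = 23 shifts.
After the first batch: Gamma(5 + 240, 9 + 23) = Gamma(245, 32).
Total count 197 over total exposure 40 shifts.
After the second batch: Gamma(245 + 197, 32 + 40) = Gamma(442, 72).
Posterior mean = α'/β' = 442/72 = 221/36.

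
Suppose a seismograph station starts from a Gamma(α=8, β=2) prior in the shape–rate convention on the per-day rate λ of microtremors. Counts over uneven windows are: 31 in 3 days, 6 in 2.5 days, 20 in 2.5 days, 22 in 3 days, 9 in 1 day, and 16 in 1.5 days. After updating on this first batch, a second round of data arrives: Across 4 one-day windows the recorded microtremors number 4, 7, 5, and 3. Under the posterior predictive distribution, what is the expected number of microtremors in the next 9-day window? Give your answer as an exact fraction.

786/13

Total count: 31 + 6 + 20 + 22 + 9 + 16 = 104.
Total exposure: 3 + 2.5 + 2.5 + 3 + 1 + 1.5 = 13.5 days.
After the first batch: Gamma(8 + 104, 2 + 13.5) = Gamma(112, 31/2).
Total count: 4 + 7 + 5 + 3 = 19.
Total exposure: 4 days.
After the second batch: Gamma(112 + 19, 31/2 + 4) = Gamma(131, 39/2).
Predictive mean over a 9-day window = T·E[λ|data] = 9·131/(39/2) = 786/13.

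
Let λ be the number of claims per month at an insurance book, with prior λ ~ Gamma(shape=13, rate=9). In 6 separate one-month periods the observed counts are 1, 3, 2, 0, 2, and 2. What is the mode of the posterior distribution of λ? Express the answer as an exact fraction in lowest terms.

22/15

Total count: 1 + 3 + 2 + 0 + 2 + 2 = 10.
Total exposure: 6 months.
The Gamma prior is conjugate for the Poisson rate, so λ | data ~ Gamma(13+10, 9+6) = Gamma(23, 15).
Posterior mode = (α'−1)/β' = 22/15.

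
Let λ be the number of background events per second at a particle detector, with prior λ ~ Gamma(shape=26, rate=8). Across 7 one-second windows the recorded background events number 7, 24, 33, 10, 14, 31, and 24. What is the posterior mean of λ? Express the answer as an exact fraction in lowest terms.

169/15

Total count: 7 + 24 + 33 + 10 + 14 + 31 + 24 = 143.
Total exposure: 7 seconds.
The Gamma prior is conjugate for the Poisson rate, so λ | data ~ Gamma(26+143, 8+7) = Gamma(169, 15).
Posterior mean = α'/β' = 169/15.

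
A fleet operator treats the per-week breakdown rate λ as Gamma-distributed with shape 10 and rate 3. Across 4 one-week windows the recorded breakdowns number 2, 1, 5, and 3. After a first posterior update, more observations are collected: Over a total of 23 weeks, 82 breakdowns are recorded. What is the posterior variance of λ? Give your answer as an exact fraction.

Total count: 2 + 1 + 5 + 3 = 11.
Total exposure: 4 weeks.
After the first batch: Gamma(10 + 11, 3 + 4) = Gamma(21, 7).
Total count 82 over total exposure 23 weeks.
After the second batch: Gamma(21 + 82, 7 + 23) = Gamma(103, 30).
Posterior variance = α'/β'² = 103/900.

103/900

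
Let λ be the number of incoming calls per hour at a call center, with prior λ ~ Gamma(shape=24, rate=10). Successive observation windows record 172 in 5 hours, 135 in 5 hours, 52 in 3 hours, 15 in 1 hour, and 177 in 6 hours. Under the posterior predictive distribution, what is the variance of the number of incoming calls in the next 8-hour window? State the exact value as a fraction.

1748/9

Total count: 172 + 135 + 52 + 15 + 177 = 551.
Total exposure: 5 + 5 + 3 + 1 + 6 = 20 hours.
Posterior: α' = 24 + 551 = 575, β' = 10 + 20 = 30.
The posterior predictive for a window of length T is Negative Binomial with variance T·α'·(β'+T)/β'² = 8·575·38/900 = 1748/9.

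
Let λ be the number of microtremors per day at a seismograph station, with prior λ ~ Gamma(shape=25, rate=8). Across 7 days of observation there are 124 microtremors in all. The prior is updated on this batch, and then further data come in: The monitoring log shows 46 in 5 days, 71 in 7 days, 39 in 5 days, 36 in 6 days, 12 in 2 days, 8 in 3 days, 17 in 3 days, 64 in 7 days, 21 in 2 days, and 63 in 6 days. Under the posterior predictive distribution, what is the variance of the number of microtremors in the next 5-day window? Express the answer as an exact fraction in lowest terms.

Total count 124 over total exposure 7 days.
After the first batch: Gamma(25 + 124, 8 + 7) = Gamma(149, 15).
Total count: 46 + 71 + 39 + 36 + 12 + 8 + 17 + 64 + 21 + 63 = 377.
Total exposure: 5 + 7 + 5 + 6 + 2 + 3 + 3 + 7 + 2 + 6 = 46 days.
After the second batch: Gamma(149 + 377, 15 + 46) = Gamma(526, 61).
The posterior predictive for a window of length T is Negative Binomial with variance T·α'·(β'+T)/β'² = 5·526·66/3721 = 173580/3721.

173580/3721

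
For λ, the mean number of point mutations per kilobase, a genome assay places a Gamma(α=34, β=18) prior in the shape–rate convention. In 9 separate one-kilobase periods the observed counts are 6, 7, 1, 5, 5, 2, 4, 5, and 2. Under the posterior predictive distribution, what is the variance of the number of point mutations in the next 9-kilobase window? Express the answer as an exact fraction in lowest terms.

Total count: 6 + 7 + 1 + 5 + 5 + 2 + 4 + 5 + 2 = 37.
Total exposure: 9 kilobases.
Gamma(α, β) with Poisson data over total exposure Σt gives posterior Gamma(α+Σx, β+Σt) = Gamma(71, 27).
The posterior predictive for a window of length T is Negative Binomial with variance T·α'·(β'+T)/β'² = 9·71·36/729 = 284/9.

284/9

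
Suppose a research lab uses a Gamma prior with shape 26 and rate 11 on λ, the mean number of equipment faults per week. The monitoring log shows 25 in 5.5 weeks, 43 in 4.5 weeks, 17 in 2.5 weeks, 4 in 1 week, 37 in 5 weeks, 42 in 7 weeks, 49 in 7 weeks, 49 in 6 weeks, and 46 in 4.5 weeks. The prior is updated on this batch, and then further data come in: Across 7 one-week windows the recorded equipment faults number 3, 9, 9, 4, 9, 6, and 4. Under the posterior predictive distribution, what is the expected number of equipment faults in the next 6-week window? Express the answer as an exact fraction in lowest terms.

Total count: 25 + 43 + 17 + 4 + 37 + 42 + 49 + 49 + 46 = 312.
Total exposure: 5.5 + 4.5 + 2.5 + 1 + 5 + 7 + 7 + 6 + 4.5 = 43 weeks.
After the first batch: Gamma(26 + 312, 11 + 43) = Gamma(338, 54).
Total count: 3 + 9 + 9 + 4 + 9 + 6 + 4 = 44.
Total exposure: 7 weeks.
After the second batch: Gamma(338 + 44, 54 + 7) = Gamma(382, 61).
Predictive mean over a 6-week window = T·E[λ|data] = 6·382/61 = 2292/61.

2292/61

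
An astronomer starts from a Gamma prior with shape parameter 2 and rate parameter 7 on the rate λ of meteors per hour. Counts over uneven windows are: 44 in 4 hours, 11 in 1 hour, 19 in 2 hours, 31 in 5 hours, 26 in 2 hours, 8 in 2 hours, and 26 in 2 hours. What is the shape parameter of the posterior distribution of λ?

167

Total count: 44 + 11 + 19 + 31 + 26 + 8 + 26 = 165.
Total exposure: 4 + 1 + 2 + 5 + 2 + 2 + 2 = 18 hours.
Gamma(α, β) with Poisson data over total exposure Σt gives posterior Gamma(α+Σx, β+Σt) = Gamma(167, 25).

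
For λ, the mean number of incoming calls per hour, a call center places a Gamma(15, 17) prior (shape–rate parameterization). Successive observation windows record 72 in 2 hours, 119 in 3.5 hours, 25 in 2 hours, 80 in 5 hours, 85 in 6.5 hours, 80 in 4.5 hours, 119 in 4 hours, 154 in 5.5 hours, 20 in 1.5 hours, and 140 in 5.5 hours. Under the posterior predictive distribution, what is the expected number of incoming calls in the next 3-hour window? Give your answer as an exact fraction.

909/19

Total count: 72 + 119 + 25 + 80 + 85 + 80 + 119 + 154 + 20 + 140 = 894.
Total exposure: 2 + 3.5 + 2 + 5 + 6.5 + 4.5 + 4 + 5.5 + 1.5 + 5.5 = 40 hours.
Gamma(α, β) with Poisson data over total exposure Σt gives posterior Gamma(α+Σx, β+Σt) = Gamma(909, 57).
Predictive mean over a 3-hour window = T·E[λ|data] = 3·909/57 = 909/19.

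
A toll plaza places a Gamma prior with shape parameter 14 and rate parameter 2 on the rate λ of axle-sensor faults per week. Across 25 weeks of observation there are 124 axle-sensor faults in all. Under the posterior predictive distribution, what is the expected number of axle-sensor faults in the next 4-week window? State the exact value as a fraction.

Total count 124 over total exposure 25 weeks.
By Gamma–Poisson conjugacy, the posterior is Gamma(α + Σx, β + Σt) = Gamma(14 + 124, 2 + 25) = Gamma(138, 27).
Predictive mean over a 4-week window = T·E[λ|data] = 4·138/27 = 184/9.

184/9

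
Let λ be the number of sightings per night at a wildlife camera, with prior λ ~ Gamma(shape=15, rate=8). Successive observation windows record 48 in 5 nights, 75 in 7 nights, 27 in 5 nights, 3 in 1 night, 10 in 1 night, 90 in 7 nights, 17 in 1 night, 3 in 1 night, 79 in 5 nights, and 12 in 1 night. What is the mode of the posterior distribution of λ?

9

Total count: 48 + 75 + 27 + 3 + 10 + 90 + 17 + 3 + 79 + 12 = 364.
Total exposure: 5 + 7 + 5 + 1 + 1 + 7 + 1 + 1 + 5 + 1 = 34 nights.
Gamma(α, β) with Poisson data over total exposure Σt gives posterior Gamma(α+Σx, β+Σt) = Gamma(379, 42).
Posterior mode = (α'−1)/β' = 378/42 = 9.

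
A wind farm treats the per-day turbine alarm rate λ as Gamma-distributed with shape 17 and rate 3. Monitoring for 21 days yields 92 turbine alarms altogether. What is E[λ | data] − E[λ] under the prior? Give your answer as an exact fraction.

Total count 92 over total exposure 21 days.
Posterior: α' = 17 + 92 = 109, β' = 3 + 21 = 24.
Posterior mean = 109/24 = 109/24; prior mean = 17/3 = 17/3. Difference = 109/24 − 17/3 = -9/8.

-9/8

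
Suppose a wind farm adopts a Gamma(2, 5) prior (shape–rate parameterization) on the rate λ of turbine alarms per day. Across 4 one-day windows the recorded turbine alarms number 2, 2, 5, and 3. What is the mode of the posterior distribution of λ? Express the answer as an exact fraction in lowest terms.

13/9

Total count: 2 + 2 + 5 + 3 = 12.
Total exposure: 4 days.
By Gamma–Poisson conjugacy, the posterior is Gamma(α + Σx, β + Σt) = Gamma(2 + 12, 5 + 4) = Gamma(14, 9).
Posterior mode = (α'−1)/β' = 13/9.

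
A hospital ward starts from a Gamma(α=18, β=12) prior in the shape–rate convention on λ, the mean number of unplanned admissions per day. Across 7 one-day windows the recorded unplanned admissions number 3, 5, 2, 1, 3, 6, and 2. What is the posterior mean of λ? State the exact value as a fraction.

Total count: 3 + 5 + 2 + 1 + 3 + 6 + 2 = 22.
Total exposure: 7 days.
By Gamma–Poisson conjugacy, the posterior is Gamma(α + Σx, β + Σt) = Gamma(18 + 22, 12 + 7) = Gamma(40, 19).
Posterior mean = α'/β' = 40/19.

40/19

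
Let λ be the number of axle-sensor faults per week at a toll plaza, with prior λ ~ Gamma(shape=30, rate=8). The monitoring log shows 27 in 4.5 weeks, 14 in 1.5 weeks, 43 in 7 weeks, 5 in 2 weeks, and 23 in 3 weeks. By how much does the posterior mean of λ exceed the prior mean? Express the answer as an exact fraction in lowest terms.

89/52

Total count: 27 + 14 + 43 + 5 + 23 = 112.
Total exposure: 4.5 + 1.5 + 7 + 2 + 3 = 18 weeks.
By Gamma–Poisson conjugacy, the posterior is Gamma(α + Σx, β + Σt) = Gamma(30 + 112, 8 + 18) = Gamma(142, 26).
Posterior mean = 142/26 = 71/13; prior mean = 30/8 = 15/4. Difference = 71/13 − 15/4 = 89/52.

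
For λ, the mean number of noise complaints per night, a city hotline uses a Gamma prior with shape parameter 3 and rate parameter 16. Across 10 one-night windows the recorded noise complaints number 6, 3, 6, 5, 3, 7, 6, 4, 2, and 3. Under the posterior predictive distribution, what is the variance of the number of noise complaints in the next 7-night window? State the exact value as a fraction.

Total count: 6 + 3 + 6 + 5 + 3 + 7 + 6 + 4 + 2 + 3 = 45.
Total exposure: 10 nights.
By Gamma–Poisson conjugacy, the posterior is Gamma(α + Σx, β + Σt) = Gamma(3 + 45, 16 + 10) = Gamma(48, 26).
The posterior predictive for a window of length T is Negative Binomial with variance T·α'·(β'+T)/β'² = 7·48·33/676 = 2772/169.

2772/169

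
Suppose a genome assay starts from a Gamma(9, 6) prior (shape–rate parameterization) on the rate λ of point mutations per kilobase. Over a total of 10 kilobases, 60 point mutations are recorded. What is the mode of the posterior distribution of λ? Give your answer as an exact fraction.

17/4

Total count 60 over total exposure 10 kilobases.
The Gamma prior is conjugate for the Poisson rate, so λ | data ~ Gamma(9+60, 6+10) = Gamma(69, 16).
Posterior mode = (α'−1)/β' = 68/16 = 17/4.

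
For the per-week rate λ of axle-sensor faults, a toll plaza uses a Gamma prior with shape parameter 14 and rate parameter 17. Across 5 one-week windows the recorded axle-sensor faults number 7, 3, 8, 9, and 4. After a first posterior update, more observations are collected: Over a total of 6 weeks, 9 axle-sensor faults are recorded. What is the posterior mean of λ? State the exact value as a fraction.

Total count: 7 + 3 + 8 + 9 + 4 = 31.
Total exposure: 5 weeks.
After the first batch: Gamma(14 + 31, 17 + 5) = Gamma(45, 22).
Total count 9 over total exposure 6 weeks.
After the second batch: Gamma(45 + 9, 22 + 6) = Gamma(54, 28).
Posterior mean = α'/β' = 54/28 = 27/14.

27/14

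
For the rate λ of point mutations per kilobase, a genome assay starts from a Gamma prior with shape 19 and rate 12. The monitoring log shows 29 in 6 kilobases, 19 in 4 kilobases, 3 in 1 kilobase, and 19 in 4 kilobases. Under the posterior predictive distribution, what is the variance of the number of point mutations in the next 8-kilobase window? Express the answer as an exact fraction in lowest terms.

24920/729

Total count: 29 + 19 + 3 + 19 = 70.
Total exposure: 6 + 4 + 1 + 4 = 15 kilobases.
Conjugate update: add total count to the shape and total exposure to the rate, giving Gamma(89, 27).
The posterior predictive for a window of length T is Negative Binomial with variance T·α'·(β'+T)/β'² = 8·89·35/729 = 24920/729.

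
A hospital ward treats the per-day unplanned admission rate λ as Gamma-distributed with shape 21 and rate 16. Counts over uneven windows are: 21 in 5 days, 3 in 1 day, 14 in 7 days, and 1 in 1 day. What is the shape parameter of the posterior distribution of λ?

60

Total count: 21 + 3 + 14 + 1 = 39.
Total exposure: 5 + 1 + 7 + 1 = 14 days.
Conjugate update: add total count to the shape and total exposure to the rate, giving Gamma(60, 30).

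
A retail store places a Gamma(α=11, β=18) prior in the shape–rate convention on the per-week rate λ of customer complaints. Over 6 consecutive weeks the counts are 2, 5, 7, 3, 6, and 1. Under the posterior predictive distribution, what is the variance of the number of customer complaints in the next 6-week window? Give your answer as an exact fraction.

Total count: 2 + 5 + 7 + 3 + 6 + 1 = 24.
Total exposure: 6 weeks.
The Gamma prior is conjugate for the Poisson rate, so λ | data ~ Gamma(11+24, 18+6) = Gamma(35, 24).
The posterior predictive for a window of length T is Negative Binomial with variance T·α'·(β'+T)/β'² = 6·35·30/576 = 175/16.

175/16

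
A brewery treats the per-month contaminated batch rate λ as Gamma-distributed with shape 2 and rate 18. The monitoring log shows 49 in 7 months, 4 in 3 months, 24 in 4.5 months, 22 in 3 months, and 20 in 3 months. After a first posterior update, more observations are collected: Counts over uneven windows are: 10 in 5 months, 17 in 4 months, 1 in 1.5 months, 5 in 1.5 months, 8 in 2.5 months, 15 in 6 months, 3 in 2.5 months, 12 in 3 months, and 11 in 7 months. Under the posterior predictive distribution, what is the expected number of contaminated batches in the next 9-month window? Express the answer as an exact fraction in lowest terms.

3654/143

Total count: 49 + 4 + 24 + 22 + 20 = 119.
Total exposure: 7 + 3 + 4.5 + 3 + 3 = 20.5 months.
After the first batch: Gamma(2 + 119, 18 + 20.5) = Gamma(121, 77/2).
Total count: 10 + 17 + 1 + 5 + 8 + 15 + 3 + 12 + 11 = 82.
Total exposure: 5 + 4 + 1.5 + 1.5 + 2.5 + 6 + 2.5 + 3 + 7 = 33 months.
After the second batch: Gamma(121 + 82, 77/2 + 33) = Gamma(203, 143/2).
Predictive mean over a 9-month window = T·E[λ|data] = 9·203/(143/2) = 3654/143.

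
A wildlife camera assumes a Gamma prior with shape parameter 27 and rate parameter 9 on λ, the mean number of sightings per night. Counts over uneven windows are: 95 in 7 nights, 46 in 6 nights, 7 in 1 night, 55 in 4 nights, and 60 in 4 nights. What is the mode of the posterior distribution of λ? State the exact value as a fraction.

Total count: 95 + 46 + 7 + 55 + 60 = 263.
Total exposure: 7 + 6 + 1 + 4 + 4 = 22 nights.
Gamma(α, β) with Poisson data over total exposure Σt gives posterior Gamma(α+Σx, β+Σt) = Gamma(290, 31).
Posterior mode = (α'−1)/β' = 289/31.

289/31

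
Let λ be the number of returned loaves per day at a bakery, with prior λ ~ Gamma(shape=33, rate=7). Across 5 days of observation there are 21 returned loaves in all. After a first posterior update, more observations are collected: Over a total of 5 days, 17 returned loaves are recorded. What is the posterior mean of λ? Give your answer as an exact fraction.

71/17

Total count 21 over total exposure 5 days.
After the first batch: Gamma(33 + 21, 7 + 5) = Gamma(54, 12).
Total count 17 over total exposure 5 days.
After the second batch: Gamma(54 + 17, 12 + 5) = Gamma(71, 17).
Posterior mean = α'/β' = 71/17.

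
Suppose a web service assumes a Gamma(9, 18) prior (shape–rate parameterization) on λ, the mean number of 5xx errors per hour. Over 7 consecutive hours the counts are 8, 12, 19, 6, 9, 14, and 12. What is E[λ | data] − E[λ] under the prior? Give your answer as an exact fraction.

Total count: 8 + 12 + 19 + 6 + 9 + 14 + 12 = 80.
Total exposure: 7 hours.
Gamma(α, β) with Poisson data over total exposure Σt gives posterior Gamma(α+Σx, β+Σt) = Gamma(89, 25).
Posterior mean = 89/25 = 89/25; prior mean = 9/18 = 1/2. Difference = 89/25 − 1/2 = 153/50.

153/50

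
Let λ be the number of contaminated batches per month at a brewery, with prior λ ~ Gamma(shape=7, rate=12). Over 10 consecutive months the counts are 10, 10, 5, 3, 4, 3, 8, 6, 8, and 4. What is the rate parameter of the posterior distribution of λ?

Total count: 10 + 10 + 5 + 3 + 4 + 3 + 8 + 6 + 8 + 4 = 61.
Total exposure: 10 months.
Conjugate update: add total count to the shape and total exposure to the rate, giving Gamma(68, 22).

22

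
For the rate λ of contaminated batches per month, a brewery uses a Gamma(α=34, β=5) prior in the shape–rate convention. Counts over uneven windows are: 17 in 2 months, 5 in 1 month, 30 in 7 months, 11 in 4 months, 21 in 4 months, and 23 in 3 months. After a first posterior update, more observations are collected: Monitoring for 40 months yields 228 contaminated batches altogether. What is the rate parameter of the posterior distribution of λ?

Total count: 17 + 5 + 30 + 11 + 21 + 23 = 107.
Total exposure: 2 + 1 + 7 + 4 + 4 + 3 = 21 months.
After the first batch: Gamma(34 + 107, 5 + 21) = Gamma(141, 26).
Total count 228 over total exposure 40 months.
After the second batch: Gamma(141 + 228, 26 + 40) = Gamma(369, 66).

66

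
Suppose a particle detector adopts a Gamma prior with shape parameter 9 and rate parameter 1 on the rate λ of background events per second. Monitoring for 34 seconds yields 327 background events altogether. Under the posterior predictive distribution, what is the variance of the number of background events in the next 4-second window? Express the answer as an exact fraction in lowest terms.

Total count 327 over total exposure 34 seconds.
By Gamma–Poisson conjugacy, the posterior is Gamma(α + Σx, β + Σt) = Gamma(9 + 327, 1 + 34) = Gamma(336, 35).
The posterior predictive for a window of length T is Negative Binomial with variance T·α'·(β'+T)/β'² = 4·336·39/1225 = 7488/175.

7488/175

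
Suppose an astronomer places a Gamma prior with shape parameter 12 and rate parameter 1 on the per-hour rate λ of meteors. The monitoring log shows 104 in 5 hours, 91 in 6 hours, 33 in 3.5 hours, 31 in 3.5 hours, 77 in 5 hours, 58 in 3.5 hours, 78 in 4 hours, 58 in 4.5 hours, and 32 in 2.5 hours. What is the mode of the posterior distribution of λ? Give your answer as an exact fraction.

Total count: 104 + 91 + 33 + 31 + 77 + 58 + 78 + 58 + 32 = 562.
Total exposure: 5 + 6 + 3.5 + 3.5 + 5 + 3.5 + 4 + 4.5 + 2.5 = 37.5 hours.
Conjugate update: add total count to the shape and total exposure to the rate, giving Gamma(574, 77/2).
Posterior mode = (α'−1)/β' = 573/(77/2) = 1146/77.

1146/77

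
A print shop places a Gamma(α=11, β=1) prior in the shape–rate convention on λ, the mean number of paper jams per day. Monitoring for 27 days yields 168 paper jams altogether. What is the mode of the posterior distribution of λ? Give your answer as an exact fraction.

Total count 168 over total exposure 27 days.
Conjugate update: add total count to the shape and total exposure to the rate, giving Gamma(179, 28).
Posterior mode = (α'−1)/β' = 178/28 = 89/14.

89/14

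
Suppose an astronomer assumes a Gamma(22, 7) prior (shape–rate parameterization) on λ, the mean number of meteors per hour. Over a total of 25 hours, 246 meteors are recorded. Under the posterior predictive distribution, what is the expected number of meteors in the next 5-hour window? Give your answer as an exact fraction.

Total count 246 over total exposure 25 hours.
The Gamma prior is conjugate for the Poisson rate, so λ | data ~ Gamma(22+246, 7+25) = Gamma(268, 32).
Predictive mean over a 5-hour window = T·E[λ|data] = 5·268/32 = 335/8.

335/8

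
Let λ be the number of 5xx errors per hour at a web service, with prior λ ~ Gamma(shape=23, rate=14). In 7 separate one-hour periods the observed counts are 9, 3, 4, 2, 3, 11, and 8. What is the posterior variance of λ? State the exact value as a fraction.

1/7

Total count: 9 + 3 + 4 + 2 + 3 + 11 + 8 = 40.
Total exposure: 7 hours.
The Gamma prior is conjugate for the Poisson rate, so λ | data ~ Gamma(23+40, 14+7) = Gamma(63, 21).
Posterior variance = α'/β'² = 63/441 = 1/7.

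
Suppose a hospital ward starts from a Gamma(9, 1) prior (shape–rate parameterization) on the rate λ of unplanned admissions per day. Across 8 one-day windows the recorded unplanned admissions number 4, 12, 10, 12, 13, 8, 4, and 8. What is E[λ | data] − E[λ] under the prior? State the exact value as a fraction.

-1/9

Total count: 4 + 12 + 10 + 12 + 13 + 8 + 4 + 8 = 71.
Total exposure: 8 days.
By Gamma–Poisson conjugacy, the posterior is Gamma(α + Σx, β + Σt) = Gamma(9 + 71, 1 + 8) = Gamma(80, 9).
Posterior mean = 80/9 = 80/9; prior mean = 9/1 = 9. Difference = 80/9 − 9 = -1/9.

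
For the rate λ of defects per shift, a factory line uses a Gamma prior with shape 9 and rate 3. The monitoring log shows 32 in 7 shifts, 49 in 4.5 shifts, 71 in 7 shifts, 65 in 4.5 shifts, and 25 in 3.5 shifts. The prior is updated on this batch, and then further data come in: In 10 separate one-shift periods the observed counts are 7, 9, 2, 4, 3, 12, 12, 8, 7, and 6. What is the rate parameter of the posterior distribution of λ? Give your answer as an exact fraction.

79/2

Total count: 32 + 49 + 71 + 65 + 25 = 242.
Total exposure: 7 + 4.5 + 7 + 4.5 + 3.5 = 26.5 shifts.
After the first batch: Gamma(9 + 242, 3 + 26.5) = Gamma(251, 59/2).
Total count: 7 + 9 + 2 + 4 + 3 + 12 + 12 + 8 + 7 + 6 = 70.
Total exposure: 10 shifts.
After the second batch: Gamma(251 + 70, 59/2 + 10) = Gamma(321, 79/2).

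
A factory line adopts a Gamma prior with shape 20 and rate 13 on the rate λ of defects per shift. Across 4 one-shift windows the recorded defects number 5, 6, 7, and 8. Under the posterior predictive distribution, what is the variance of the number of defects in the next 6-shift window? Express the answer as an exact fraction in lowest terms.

6348/289

Total count: 5 + 6 + 7 + 8 = 26.
Total exposure: 4 shifts.
Conjugate update: add total count to the shape and total exposure to the rate, giving Gamma(46, 17).
The posterior predictive for a window of length T is Negative Binomial with variance T·α'·(β'+T)/β'² = 6·46·23/289 = 6348/289.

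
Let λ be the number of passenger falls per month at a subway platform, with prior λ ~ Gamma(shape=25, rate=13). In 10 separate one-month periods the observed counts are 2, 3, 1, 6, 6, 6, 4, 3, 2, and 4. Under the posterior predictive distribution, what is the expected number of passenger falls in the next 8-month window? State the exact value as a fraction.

Total count: 2 + 3 + 1 + 6 + 6 + 6 + 4 + 3 + 2 + 4 = 37.
Total exposure: 10 months.
By Gamma–Poisson conjugacy, the posterior is Gamma(α + Σx, β + Σt) = Gamma(25 + 37, 13 + 10) = Gamma(62, 23).
Predictive mean over an 8-month window = T·E[λ|data] = 8·62/23 = 496/23.

496/23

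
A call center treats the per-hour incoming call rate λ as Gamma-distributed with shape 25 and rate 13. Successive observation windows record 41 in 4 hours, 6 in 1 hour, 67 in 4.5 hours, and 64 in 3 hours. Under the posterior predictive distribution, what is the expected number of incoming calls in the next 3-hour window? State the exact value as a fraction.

Total count: 41 + 6 + 67 + 64 = 178.
Total exposure: 4 + 1 + 4.5 + 3 = 12.5 hours.
Conjugate update: add total count to the shape and total exposure to the rate, giving Gamma(203, 51/2).
Predictive mean over a 3-hour window = T·E[λ|data] = 3·203/(51/2) = 406/17.

406/17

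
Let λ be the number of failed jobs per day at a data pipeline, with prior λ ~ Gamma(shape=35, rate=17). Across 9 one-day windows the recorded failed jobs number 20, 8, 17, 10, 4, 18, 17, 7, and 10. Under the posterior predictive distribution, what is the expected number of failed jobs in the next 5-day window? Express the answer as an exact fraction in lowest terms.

Total count: 20 + 8 + 17 + 10 + 4 + 18 + 17 + 7 + 10 = 111.
Total exposure: 9 days.
The Gamma prior is conjugate for the Poisson rate, so λ | data ~ Gamma(35+111, 17+9) = Gamma(146, 26).
Predictive mean over a 5-day window = T·E[λ|data] = 5·146/26 = 365/13.

365/13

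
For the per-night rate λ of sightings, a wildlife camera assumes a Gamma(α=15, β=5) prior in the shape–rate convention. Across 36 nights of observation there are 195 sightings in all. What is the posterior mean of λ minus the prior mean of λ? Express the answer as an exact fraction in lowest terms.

Total count 195 over total exposure 36 nights.
The Gamma prior is conjugate for the Poisson rate, so λ | data ~ Gamma(15+195, 5+36) = Gamma(210, 41).
Posterior mean = 210/41 = 210/41; prior mean = 15/5 = 3. Difference = 210/41 − 3 = 87/41.

87/41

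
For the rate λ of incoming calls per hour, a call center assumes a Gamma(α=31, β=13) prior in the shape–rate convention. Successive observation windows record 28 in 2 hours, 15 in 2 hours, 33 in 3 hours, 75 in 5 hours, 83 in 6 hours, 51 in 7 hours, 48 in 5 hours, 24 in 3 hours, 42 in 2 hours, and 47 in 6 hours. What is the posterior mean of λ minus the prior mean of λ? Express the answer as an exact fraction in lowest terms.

Total count: 28 + 15 + 33 + 75 + 83 + 51 + 48 + 24 + 42 + 47 = 446.
Total exposure: 2 + 2 + 3 + 5 + 6 + 7 + 5 + 3 + 2 + 6 = 41 hours.
The Gamma prior is conjugate for the Poisson rate, so λ | data ~ Gamma(31+446, 13+41) = Gamma(477, 54).
Posterior mean = 477/54 = 53/6; prior mean = 31/13 = 31/13. Difference = 53/6 − 31/13 = 503/78.

503/78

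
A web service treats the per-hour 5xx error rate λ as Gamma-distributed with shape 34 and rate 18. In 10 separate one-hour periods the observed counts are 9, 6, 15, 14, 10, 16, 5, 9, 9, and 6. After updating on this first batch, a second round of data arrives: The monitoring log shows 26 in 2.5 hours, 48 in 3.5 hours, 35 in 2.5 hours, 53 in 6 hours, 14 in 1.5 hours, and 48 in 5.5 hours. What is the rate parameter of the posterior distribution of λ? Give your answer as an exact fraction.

Total count: 9 + 6 + 15 + 14 + 10 + 16 + 5 + 9 + 9 + 6 = 99.
Total exposure: 10 hours.
After the first batch: Gamma(34 + 99, 18 + 10) = Gamma(133, 28).
Total count: 26 + 48 + 35 + 53 + 14 + 48 = 224.
Total exposure: 2.5 + 3.5 + 2.5 + 6 + 1.5 + 5.5 = 21.5 hours.
After the second batch: Gamma(133 + 224, 28 + 21.5) = Gamma(357, 99/2).

99/2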